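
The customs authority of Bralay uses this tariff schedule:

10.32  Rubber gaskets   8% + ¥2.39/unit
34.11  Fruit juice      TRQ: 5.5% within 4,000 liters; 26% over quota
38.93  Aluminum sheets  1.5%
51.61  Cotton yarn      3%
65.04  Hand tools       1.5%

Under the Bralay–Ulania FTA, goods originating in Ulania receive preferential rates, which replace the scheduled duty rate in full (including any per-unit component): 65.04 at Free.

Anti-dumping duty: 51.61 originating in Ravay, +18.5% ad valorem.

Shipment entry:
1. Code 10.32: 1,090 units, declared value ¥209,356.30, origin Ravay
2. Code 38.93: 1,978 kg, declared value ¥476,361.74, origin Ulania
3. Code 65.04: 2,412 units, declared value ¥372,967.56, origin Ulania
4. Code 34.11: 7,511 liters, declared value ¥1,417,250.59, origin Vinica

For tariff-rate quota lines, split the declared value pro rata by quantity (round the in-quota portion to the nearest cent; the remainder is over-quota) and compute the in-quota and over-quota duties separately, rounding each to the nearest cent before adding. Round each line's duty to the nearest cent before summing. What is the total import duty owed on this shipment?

Line 1 (10.32, Ravay, 1,090 units, ¥209,356.30):
Base rate for 10.32 is 8% + ¥2.39/unit.
Duty = ¥209,356.30 × 8% + 1,090 × ¥2.39 = ¥19,353.60.
Line 2 (38.93, Ulania, 1,978 kg, ¥476,361.74):
Base rate for 38.93 is 1.5%.
Origin Ulania is the FTA partner but 38.93 is not on the preference list; base rate stands.
Duty = ¥476,361.74 × 1.5% = ¥7,145.43.
Line 3 (65.04, Ulania, 2,412 units, ¥372,967.56):
Base rate for 65.04 is 1.5%.
Origin Ulania qualifies under the Bralay–Ulania agreement and 65.04 is covered: preferential rate Free applies instead.
Duty = ¥372,967.56 × 0% = ¥0.00.
Line 4 (34.11, Vinica, 7,511 liters, ¥1,417,250.59):
Code 34.11 is under a tariff-rate quota (threshold 4,000 liters). In-quota: 4,000 liters at 5.5%; over-quota: 3,511 liters at 26%.
Pro-rata value split: in-quota = ¥1,417,250.59 × 4,000/7,511 = ¥754,760.00; over-quota = ¥1,417,250.59 − ¥754,760.00 = ¥662,490.59.
In-quota duty = ¥754,760.00 × 5.5% = ¥41,511.80. Over-quota duty = ¥662,490.59 × 26% = ¥172,247.55.
Line duty = ¥41,511.80 + ¥172,247.55 = ¥213,759.35.
Total = ¥19,353.60 + ¥7,145.43 + ¥0.00 + ¥213,759.35 = ¥240,258.38.

¥240,258.38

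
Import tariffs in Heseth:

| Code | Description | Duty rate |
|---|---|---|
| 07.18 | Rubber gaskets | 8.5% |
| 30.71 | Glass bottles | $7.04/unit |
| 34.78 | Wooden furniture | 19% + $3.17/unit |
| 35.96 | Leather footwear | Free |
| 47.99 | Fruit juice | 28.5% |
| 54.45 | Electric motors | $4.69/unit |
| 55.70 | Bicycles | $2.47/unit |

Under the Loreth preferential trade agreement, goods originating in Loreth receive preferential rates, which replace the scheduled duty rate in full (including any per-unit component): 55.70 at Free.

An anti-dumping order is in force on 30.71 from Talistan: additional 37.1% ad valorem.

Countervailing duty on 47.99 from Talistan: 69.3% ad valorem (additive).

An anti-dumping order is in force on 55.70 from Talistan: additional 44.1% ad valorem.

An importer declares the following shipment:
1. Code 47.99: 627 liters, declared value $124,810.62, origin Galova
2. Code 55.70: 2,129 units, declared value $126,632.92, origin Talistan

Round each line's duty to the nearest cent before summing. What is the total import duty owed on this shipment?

Line 1 (47.99, Galova, 627 liters, $124,810.62):
Base rate for 47.99 is 28.5%.
The additional-duty order on 47.99 targets Talistan, not Galova; it does not apply.
Duty = $124,810.62 × 28.5% = $35,571.03.
Line 2 (55.70, Talistan, 2,129 units, $126,632.92):
Base rate for 55.70 is $2.47/unit.
55.70 has an FTA preferential rate, but origin Talistan is not Loreth; base rate stands.
Additional duty on 55.70 from Talistan: +44.1% ad valorem. Applied ad valorem rate = 44.1%.
Duty = $126,632.92 × 44.1% + 2,129 × $2.47 = $61,103.75.
Total = $35,571.03 + $61,103.75 = $96,674.78.

$96,674.78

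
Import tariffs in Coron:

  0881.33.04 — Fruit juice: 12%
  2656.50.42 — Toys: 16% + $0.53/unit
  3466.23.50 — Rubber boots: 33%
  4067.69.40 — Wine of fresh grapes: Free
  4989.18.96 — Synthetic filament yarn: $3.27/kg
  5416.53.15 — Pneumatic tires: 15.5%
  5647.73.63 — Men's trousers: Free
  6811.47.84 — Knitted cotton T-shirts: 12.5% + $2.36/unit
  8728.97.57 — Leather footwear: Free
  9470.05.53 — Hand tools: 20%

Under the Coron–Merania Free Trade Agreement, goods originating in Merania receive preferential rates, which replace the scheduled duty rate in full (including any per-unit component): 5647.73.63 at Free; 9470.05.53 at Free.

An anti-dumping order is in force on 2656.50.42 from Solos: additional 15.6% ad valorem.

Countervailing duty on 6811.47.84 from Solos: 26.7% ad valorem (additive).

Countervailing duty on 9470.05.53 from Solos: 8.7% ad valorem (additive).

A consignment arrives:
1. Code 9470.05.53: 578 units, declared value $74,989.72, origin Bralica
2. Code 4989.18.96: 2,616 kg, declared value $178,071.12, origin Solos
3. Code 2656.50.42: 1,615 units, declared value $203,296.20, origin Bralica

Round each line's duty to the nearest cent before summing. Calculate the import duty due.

$56,935.60

Line 1 (9470.05.53, Bralica, 578 units, $74,989.72):
Base rate for 9470.05.53 is 20%.
9470.05.53 has an FTA preferential rate, but origin Bralica is not Merania; base rate stands.
The additional-duty order on 9470.05.53 targets Solos, not Bralica; it does not apply.
Duty = $74,989.72 × 20% = $14,997.94.
Line 2 (4989.18.96, Solos, 2,616 kg, $178,071.12):
Base rate for 4989.18.96 is $3.27/kg.
Duty = 2,616 × $3.27 = $8,554.32.
Line 3 (2656.50.42, Bralica, 1,615 units, $203,296.20):
Base rate for 2656.50.42 is 16% + $0.53/unit.
The additional-duty order on 2656.50.42 targets Solos, not Bralica; it does not apply.
Duty = $203,296.20 × 16% + 1,615 × $0.53 = $33,383.34.
Total = $14,997.94 + $8,554.32 + $33,383.34 = $56,935.60.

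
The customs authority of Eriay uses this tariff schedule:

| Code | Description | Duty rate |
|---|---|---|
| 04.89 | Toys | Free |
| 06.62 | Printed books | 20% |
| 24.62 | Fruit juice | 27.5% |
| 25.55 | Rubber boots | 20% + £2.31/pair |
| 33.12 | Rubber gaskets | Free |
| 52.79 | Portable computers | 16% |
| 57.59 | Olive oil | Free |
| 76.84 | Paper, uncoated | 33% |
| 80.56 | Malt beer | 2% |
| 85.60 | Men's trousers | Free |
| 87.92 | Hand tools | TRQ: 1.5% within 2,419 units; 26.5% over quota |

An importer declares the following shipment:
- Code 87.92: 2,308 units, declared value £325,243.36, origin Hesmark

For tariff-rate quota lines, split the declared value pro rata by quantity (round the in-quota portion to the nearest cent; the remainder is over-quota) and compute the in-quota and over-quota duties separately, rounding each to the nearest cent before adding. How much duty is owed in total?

Line 1 (87.92, Hesmark, 2,308 units, £325,243.36):
Code 87.92 is under a tariff-rate quota (threshold 2,419 units). Quantity 2,308 units is within the quota, so the in-quota rate 1.5% applies to the full value.
Duty = £325,243.36 × 1.5% = £4,878.65.

£4,878.65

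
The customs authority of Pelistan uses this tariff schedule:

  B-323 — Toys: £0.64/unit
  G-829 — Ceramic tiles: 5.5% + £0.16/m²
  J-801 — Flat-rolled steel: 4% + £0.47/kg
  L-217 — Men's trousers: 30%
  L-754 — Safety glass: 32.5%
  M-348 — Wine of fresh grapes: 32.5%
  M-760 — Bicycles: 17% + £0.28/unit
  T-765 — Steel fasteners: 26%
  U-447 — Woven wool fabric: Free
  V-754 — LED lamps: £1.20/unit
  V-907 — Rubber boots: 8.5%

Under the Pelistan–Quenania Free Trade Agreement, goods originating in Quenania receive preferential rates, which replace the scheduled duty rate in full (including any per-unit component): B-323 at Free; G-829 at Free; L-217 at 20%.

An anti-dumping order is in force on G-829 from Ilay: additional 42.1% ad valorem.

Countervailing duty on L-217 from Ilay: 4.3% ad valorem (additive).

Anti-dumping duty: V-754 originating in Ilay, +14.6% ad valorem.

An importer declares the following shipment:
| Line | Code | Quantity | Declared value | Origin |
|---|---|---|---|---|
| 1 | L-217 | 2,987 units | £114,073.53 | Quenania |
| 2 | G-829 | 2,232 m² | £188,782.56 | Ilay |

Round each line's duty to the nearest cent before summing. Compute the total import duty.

£113,032.33

Line 1 (L-217, Quenania, 2,987 units, £114,073.53):
Base rate for L-217 is 30%.
Origin Quenania qualifies under the Pelistan–Quenania agreement and L-217 is covered: preferential rate 20% applies instead.
The additional-duty order on L-217 targets Ilay, not Quenania; it does not apply.
Duty = £114,073.53 × 20% = £22,814.71.
Line 2 (G-829, Ilay, 2,232 m², £188,782.56):
Base rate for G-829 is 5.5% + £0.16/m².
G-829 has an FTA preferential rate, but origin Ilay is not Quenania; base rate stands.
Additional duty on G-829 from Ilay: +42.1%. Applied ad valorem rate: 5.5% + 42.1% = 47.6%.
Duty = £188,782.56 × 47.6% + 2,232 × £0.16 = £90,217.62.
Total = £22,814.71 + £90,217.62 = £113,032.33.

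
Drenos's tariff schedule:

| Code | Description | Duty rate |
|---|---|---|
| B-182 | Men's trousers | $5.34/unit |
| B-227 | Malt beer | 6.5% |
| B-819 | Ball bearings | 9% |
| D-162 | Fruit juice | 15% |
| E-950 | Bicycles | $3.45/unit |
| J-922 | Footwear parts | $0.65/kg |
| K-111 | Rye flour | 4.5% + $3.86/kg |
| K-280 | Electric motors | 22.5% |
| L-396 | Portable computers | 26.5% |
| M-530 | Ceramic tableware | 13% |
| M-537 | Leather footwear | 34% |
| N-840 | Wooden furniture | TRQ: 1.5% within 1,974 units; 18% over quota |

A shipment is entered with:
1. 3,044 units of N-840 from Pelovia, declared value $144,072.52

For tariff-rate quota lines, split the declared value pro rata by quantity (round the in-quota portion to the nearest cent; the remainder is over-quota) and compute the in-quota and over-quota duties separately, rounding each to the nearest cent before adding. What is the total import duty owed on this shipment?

Line 1 (N-840, Pelovia, 3,044 units, $144,072.52):
Code N-840 is under a tariff-rate quota (threshold 1,974 units). In-quota: 1,974 units at 1.5%; over-quota: 1,070 units at 18%.
Pro-rata value split: in-quota = $144,072.52 × 1,974/3,044 = $93,429.42; over-quota = $144,072.52 − $93,429.42 = $50,643.10.
In-quota duty = $93,429.42 × 1.5% = $1,401.44. Over-quota duty = $50,643.10 × 18% = $9,115.76.
Line duty = $1,401.44 + $9,115.76 = $10,517.20.

$10,517.20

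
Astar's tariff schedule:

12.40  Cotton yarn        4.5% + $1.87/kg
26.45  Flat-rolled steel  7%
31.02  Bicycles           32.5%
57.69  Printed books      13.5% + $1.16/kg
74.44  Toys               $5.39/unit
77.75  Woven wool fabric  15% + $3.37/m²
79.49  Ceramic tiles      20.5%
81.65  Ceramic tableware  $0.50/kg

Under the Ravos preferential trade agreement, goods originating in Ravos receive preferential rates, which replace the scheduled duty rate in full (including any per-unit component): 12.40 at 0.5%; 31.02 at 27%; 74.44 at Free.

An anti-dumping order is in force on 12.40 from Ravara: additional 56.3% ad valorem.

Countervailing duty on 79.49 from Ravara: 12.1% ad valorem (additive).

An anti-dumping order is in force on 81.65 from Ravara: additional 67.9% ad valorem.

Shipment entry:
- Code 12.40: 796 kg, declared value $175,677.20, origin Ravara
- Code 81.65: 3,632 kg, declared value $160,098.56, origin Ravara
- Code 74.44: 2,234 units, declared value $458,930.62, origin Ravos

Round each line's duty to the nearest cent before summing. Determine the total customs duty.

Line 1 (12.40, Ravara, 796 kg, $175,677.20):
Base rate for 12.40 is 4.5% + $1.87/kg.
12.40 has an FTA preferential rate, but origin Ravara is not Ravos; base rate stands.
Additional duty on 12.40 from Ravara: +56.3%. Applied ad valorem rate: 4.5% + 56.3% = 60.8%.
Duty = $175,677.20 × 60.8% + 796 × $1.87 = $108,300.26.
Line 2 (81.65, Ravara, 3,632 kg, $160,098.56):
Base rate for 81.65 is $0.50/kg.
Additional duty on 81.65 from Ravara: +67.9% ad valorem. Applied ad valorem rate = 67.9%.
Duty = $160,098.56 × 67.9% + 3,632 × $0.50 = $110,522.92.
Line 3 (74.44, Ravos, 2,234 units, $458,930.62):
Base rate for 74.44 is $5.39/unit.
Origin Ravos qualifies under the Astar–Ravos agreement and 74.44 is covered: preferential rate Free applies instead.
Duty = $458,930.62 × 0% = $0.00.
Total = $108,300.26 + $110,522.92 + $0.00 = $218,823.18.

$218,823.18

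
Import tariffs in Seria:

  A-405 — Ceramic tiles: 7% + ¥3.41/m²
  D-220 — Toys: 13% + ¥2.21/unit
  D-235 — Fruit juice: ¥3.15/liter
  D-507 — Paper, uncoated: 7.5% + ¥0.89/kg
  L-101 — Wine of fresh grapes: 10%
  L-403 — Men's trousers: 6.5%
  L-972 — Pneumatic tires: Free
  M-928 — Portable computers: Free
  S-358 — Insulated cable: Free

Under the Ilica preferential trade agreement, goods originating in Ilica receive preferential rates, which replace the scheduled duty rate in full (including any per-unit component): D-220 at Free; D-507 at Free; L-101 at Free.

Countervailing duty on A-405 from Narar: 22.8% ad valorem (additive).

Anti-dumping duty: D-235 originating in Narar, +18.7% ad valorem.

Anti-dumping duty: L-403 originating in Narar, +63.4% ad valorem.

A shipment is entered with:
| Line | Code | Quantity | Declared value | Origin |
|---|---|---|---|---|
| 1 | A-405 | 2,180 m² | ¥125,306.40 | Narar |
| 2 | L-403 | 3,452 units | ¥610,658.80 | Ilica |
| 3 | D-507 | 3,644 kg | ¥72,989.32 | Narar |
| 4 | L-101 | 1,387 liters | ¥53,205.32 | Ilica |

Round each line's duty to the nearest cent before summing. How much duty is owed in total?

¥93,185.29

Line 1 (A-405, Narar, 2,180 m², ¥125,306.40):
Base rate for A-405 is 7% + ¥3.41/m².
Additional duty on A-405 from Narar: +22.8%. Applied ad valorem rate: 7% + 22.8% = 29.8%.
Duty = ¥125,306.40 × 29.8% + 2,180 × ¥3.41 = ¥44,775.11.
Line 2 (L-403, Ilica, 3,452 units, ¥610,658.80):
Base rate for L-403 is 6.5%.
Origin Ilica is the FTA partner but L-403 is not on the preference list; base rate stands.
The additional-duty order on L-403 targets Narar, not Ilica; it does not apply.
Duty = ¥610,658.80 × 6.5% = ¥39,692.82.
Line 3 (D-507, Narar, 3,644 kg, ¥72,989.32):
Base rate for D-507 is 7.5% + ¥0.89/kg.
D-507 has an FTA preferential rate, but origin Narar is not Ilica; base rate stands.
Duty = ¥72,989.32 × 7.5% + 3,644 × ¥0.89 = ¥8,717.36.
Line 4 (L-101, Ilica, 1,387 liters, ¥53,205.32):
Base rate for L-101 is 10%.
Origin Ilica qualifies under the Seria–Ilica agreement and L-101 is covered: preferential rate Free applies instead.
Duty = ¥53,205.32 × 0% = ¥0.00.
Total = ¥44,775.11 + ¥39,692.82 + ¥8,717.36 + ¥0.00 = ¥93,185.29.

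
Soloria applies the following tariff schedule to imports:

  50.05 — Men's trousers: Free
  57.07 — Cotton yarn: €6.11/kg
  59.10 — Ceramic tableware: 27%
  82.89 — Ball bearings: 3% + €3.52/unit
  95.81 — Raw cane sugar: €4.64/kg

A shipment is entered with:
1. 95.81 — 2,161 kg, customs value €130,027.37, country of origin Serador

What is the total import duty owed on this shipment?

€10,027.04

Line 1 (95.81, Serador, 2,161 kg, €130,027.37):
Base rate for 95.81 is €4.64/kg.
Duty = 2,161 × €4.64 = €10,027.04.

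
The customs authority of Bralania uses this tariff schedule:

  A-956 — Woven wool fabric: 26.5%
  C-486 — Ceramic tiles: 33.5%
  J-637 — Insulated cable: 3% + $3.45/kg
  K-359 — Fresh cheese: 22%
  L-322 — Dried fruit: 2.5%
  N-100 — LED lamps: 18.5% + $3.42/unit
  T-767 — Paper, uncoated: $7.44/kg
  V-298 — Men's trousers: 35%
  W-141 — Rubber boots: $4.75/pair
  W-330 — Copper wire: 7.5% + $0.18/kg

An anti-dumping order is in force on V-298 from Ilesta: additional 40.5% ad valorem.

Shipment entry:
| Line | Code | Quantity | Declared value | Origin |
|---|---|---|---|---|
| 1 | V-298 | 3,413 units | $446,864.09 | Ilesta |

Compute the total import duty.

$337,382.39

Line 1 (V-298, Ilesta, 3,413 units, $446,864.09):
Base rate for V-298 is 35%.
Additional duty on V-298 from Ilesta: +40.5%. Applied ad valorem rate: 35% + 40.5% = 75.5%.
Duty = $446,864.09 × 75.5% = $337,382.39.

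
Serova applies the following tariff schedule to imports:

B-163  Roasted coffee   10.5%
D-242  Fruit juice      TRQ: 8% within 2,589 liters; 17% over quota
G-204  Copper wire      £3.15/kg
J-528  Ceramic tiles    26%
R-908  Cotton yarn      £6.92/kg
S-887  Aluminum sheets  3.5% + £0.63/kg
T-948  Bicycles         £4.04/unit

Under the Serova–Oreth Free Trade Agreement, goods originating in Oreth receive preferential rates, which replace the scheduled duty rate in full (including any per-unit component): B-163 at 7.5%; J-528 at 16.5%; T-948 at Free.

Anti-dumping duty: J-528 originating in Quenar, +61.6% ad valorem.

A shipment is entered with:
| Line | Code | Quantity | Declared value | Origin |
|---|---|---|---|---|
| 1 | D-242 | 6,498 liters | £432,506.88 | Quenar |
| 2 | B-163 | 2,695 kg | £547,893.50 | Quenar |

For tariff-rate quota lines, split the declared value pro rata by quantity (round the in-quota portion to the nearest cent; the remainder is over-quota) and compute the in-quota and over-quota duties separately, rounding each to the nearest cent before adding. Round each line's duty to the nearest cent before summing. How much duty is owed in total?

£115,545.85

Line 1 (D-242, Quenar, 6,498 liters, £432,506.88):
Code D-242 is under a tariff-rate quota (threshold 2,589 liters). In-quota: 2,589 liters at 8%; over-quota: 3,909 liters at 17%.
Pro-rata value split: in-quota = £432,506.88 × 2,589/6,498 = £172,323.84; over-quota = £432,506.88 − £172,323.84 = £260,183.04.
In-quota duty = £172,323.84 × 8% = £13,785.91. Over-quota duty = £260,183.04 × 17% = £44,231.12.
Line duty = £13,785.91 + £44,231.12 = £58,017.03.
Line 2 (B-163, Quenar, 2,695 kg, £547,893.50):
Base rate for B-163 is 10.5%.
B-163 has an FTA preferential rate, but origin Quenar is not Oreth; base rate stands.
Duty = £547,893.50 × 10.5% = £57,528.82.
Total = £58,017.03 + £57,528.82 = £115,545.85.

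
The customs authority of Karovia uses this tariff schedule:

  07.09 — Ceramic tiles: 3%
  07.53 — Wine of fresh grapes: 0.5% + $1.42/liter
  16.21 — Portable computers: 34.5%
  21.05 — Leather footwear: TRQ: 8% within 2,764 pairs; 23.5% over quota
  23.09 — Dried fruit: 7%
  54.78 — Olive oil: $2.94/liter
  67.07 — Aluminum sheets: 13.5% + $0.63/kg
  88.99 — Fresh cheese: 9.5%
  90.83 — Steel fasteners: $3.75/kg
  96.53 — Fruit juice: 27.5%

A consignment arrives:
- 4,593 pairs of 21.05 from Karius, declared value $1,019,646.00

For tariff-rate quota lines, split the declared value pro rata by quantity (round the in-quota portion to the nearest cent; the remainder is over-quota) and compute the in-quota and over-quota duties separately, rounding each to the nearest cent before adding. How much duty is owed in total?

$144,507.57

Line 1 (21.05, Karius, 4,593 pairs, $1,019,646.00):
Code 21.05 is under a tariff-rate quota (threshold 2,764 pairs). In-quota: 2,764 pairs at 8%; over-quota: 1,829 pairs at 23.5%.
Pro-rata value split: in-quota = $1,019,646.00 × 2,764/4,593 = $613,608.00; over-quota = $1,019,646.00 − $613,608.00 = $406,038.00.
In-quota duty = $613,608.00 × 8% = $49,088.64. Over-quota duty = $406,038.00 × 23.5% = $95,418.93.
Line duty = $49,088.64 + $95,418.93 = $144,507.57.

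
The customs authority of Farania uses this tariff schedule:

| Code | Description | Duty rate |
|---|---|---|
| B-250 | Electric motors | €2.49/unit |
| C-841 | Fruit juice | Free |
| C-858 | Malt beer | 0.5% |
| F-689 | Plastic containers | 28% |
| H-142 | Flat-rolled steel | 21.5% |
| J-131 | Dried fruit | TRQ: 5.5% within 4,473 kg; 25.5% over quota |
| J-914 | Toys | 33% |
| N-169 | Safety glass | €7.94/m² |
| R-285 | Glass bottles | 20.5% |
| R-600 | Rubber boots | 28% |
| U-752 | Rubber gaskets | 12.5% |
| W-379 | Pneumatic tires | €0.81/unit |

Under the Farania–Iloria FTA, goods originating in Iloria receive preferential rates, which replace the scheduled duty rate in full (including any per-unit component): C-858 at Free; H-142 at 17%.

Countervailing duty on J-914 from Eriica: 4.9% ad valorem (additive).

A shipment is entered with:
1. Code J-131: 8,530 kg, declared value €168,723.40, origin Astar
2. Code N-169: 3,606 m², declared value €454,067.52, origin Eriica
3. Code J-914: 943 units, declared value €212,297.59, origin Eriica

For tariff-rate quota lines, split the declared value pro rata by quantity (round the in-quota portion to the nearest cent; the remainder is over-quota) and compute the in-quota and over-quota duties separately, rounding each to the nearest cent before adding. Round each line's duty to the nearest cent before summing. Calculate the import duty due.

€134,421.71

Line 1 (J-131, Astar, 8,530 kg, €168,723.40):
Code J-131 is under a tariff-rate quota (threshold 4,473 kg). In-quota: 4,473 kg at 5.5%; over-quota: 4,057 kg at 25.5%.
Pro-rata value split: in-quota = €168,723.40 × 4,473/8,530 = €88,475.94; over-quota = €168,723.40 − €88,475.94 = €80,247.46.
In-quota duty = €88,475.94 × 5.5% = €4,866.18. Over-quota duty = €80,247.46 × 25.5% = €20,463.10.
Line duty = €4,866.18 + €20,463.10 = €25,329.28.
Line 2 (N-169, Eriica, 3,606 m², €454,067.52):
Base rate for N-169 is €7.94/m².
Duty = 3,606 × €7.94 = €28,631.64.
Line 3 (J-914, Eriica, 943 units, €212,297.59):
Base rate for J-914 is 33%.
Additional duty on J-914 from Eriica: +4.9%. Applied ad valorem rate: 33% + 4.9% = 37.9%.
Duty = €212,297.59 × 37.9% = €80,460.79.
Total = €25,329.28 + €28,631.64 + €80,460.79 = €134,421.71.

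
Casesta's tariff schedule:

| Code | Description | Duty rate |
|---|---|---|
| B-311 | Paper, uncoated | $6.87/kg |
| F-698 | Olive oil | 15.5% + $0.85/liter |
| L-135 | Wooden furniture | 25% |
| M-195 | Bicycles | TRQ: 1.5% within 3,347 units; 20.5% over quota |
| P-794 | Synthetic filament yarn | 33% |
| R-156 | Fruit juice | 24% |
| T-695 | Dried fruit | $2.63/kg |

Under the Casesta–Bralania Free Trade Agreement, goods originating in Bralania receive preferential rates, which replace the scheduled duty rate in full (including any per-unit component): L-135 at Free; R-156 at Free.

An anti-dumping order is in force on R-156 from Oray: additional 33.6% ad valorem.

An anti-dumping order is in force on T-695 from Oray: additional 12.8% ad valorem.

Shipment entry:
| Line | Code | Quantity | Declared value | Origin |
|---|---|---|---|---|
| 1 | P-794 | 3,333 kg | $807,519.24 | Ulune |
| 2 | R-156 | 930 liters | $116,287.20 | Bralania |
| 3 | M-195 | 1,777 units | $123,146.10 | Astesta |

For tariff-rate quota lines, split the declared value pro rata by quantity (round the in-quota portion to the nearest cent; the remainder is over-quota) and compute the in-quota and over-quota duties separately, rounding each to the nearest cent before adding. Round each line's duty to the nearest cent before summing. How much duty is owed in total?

$268,328.54

Line 1 (P-794, Ulune, 3,333 kg, $807,519.24):
Base rate for P-794 is 33%.
Duty = $807,519.24 × 33% = $266,481.35.
Line 2 (R-156, Bralania, 930 liters, $116,287.20):
Base rate for R-156 is 24%.
Origin Bralania qualifies under the Casesta–Bralania agreement and R-156 is covered: preferential rate Free applies instead.
The additional-duty order on R-156 targets Oray, not Bralania; it does not apply.
Duty = $116,287.20 × 0% = $0.00.
Line 3 (M-195, Astesta, 1,777 units, $123,146.10):
Code M-195 is under a tariff-rate quota (threshold 3,347 units). Quantity 1,777 units is within the quota, so the in-quota rate 1.5% applies to the full value.
Duty = $123,146.10 × 1.5% = $1,847.19.
Total = $266,481.35 + $0.00 + $1,847.19 = $268,328.54.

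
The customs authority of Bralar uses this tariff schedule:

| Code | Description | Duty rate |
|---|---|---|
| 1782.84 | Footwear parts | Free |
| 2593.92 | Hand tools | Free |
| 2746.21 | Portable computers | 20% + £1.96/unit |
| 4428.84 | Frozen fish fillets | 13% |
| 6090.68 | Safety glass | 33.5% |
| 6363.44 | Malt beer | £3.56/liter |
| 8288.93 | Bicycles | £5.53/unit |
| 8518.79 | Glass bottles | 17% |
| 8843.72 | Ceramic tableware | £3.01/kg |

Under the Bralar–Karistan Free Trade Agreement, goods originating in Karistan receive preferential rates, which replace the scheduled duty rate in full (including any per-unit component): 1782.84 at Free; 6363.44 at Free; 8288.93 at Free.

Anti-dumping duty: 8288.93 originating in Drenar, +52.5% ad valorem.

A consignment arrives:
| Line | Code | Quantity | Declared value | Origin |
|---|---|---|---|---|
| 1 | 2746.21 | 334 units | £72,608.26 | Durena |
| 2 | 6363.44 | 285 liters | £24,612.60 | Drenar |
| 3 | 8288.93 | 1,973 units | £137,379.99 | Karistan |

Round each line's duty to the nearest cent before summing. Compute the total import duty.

£16,190.89

Line 1 (2746.21, Durena, 334 units, £72,608.26):
Base rate for 2746.21 is 20% + £1.96/unit.
Duty = £72,608.26 × 20% + 334 × £1.96 = £15,176.29.
Line 2 (6363.44, Drenar, 285 liters, £24,612.60):
Base rate for 6363.44 is £3.56/liter.
6363.44 has an FTA preferential rate, but origin Drenar is not Karistan; base rate stands.
Duty = 285 × £3.56 = £1,014.60.
Line 3 (8288.93, Karistan, 1,973 units, £137,379.99):
Base rate for 8288.93 is £5.53/unit.
Origin Karistan qualifies under the Bralar–Karistan agreement and 8288.93 is covered: preferential rate Free applies instead.
The additional-duty order on 8288.93 targets Drenar, not Karistan; it does not apply.
Duty = £137,379.99 × 0% = £0.00.
Total = £15,176.29 + £1,014.60 + £0.00 = £16,190.89.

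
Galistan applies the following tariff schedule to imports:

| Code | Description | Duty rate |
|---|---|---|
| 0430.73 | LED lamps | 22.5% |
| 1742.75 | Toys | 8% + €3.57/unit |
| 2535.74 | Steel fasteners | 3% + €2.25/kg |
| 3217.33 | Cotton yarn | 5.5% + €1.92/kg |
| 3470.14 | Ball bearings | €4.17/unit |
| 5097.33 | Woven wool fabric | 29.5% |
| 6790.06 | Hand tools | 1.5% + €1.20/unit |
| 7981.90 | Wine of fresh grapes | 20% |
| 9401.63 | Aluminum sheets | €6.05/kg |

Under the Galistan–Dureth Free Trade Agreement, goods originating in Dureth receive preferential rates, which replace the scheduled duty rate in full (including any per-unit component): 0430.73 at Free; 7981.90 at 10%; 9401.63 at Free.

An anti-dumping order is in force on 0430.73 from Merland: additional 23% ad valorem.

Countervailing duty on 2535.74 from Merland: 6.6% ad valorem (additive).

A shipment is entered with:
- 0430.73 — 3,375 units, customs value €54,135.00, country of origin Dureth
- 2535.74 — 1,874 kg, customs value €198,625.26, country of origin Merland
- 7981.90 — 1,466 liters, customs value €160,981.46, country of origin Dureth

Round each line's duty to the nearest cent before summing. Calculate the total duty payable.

€39,382.67

Line 1 (0430.73, Dureth, 3,375 units, €54,135.00):
Base rate for 0430.73 is 22.5%.
Origin Dureth qualifies under the Galistan–Dureth agreement and 0430.73 is covered: preferential rate Free applies instead.
The additional-duty order on 0430.73 targets Merland, not Dureth; it does not apply.
Duty = €54,135.00 × 0% = €0.00.
Line 2 (2535.74, Merland, 1,874 kg, €198,625.26):
Base rate for 2535.74 is 3% + €2.25/kg.
Additional duty on 2535.74 from Merland: +6.6%. Applied ad valorem rate: 3% + 6.6% = 9.6%.
Duty = €198,625.26 × 9.6% + 1,874 × €2.25 = €23,284.52.
Line 3 (7981.90, Dureth, 1,466 liters, €160,981.46):
Base rate for 7981.90 is 20%.
Origin Dureth qualifies under the Galistan–Dureth agreement and 7981.90 is covered: preferential rate 10% applies instead.
Duty = €160,981.46 × 10% = €16,098.15.
Total = €0.00 + €23,284.52 + €16,098.15 = €39,382.67.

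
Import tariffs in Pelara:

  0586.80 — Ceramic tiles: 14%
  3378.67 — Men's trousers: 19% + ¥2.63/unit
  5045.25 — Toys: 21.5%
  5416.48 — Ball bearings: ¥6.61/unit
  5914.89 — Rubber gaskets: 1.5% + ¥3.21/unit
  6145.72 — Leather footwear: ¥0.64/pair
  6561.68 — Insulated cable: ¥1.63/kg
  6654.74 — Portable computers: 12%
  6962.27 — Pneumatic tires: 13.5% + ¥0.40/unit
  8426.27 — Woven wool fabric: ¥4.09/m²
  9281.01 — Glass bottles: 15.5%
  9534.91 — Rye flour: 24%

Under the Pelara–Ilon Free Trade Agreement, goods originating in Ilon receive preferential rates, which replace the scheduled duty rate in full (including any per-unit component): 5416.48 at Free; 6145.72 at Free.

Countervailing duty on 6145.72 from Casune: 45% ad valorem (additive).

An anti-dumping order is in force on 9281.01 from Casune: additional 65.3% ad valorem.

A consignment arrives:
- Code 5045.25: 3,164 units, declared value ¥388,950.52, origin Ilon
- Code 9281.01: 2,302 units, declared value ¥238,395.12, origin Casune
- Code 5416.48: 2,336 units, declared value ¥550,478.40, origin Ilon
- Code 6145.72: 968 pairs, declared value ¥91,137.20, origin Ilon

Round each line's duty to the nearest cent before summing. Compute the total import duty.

Line 1 (5045.25, Ilon, 3,164 units, ¥388,950.52):
Base rate for 5045.25 is 21.5%.
Origin Ilon is the FTA partner but 5045.25 is not on the preference list; base rate stands.
Duty = ¥388,950.52 × 21.5% = ¥83,624.36.
Line 2 (9281.01, Casune, 2,302 units, ¥238,395.12):
Base rate for 9281.01 is 15.5%.
Additional duty on 9281.01 from Casune: +65.3%. Applied ad valorem rate: 15.5% + 65.3% = 80.8%.
Duty = ¥238,395.12 × 80.8% = ¥192,623.26.
Line 3 (5416.48, Ilon, 2,336 units, ¥550,478.40):
Base rate for 5416.48 is ¥6.61/unit.
Origin Ilon qualifies under the Pelara–Ilon agreement and 5416.48 is covered: preferential rate Free applies instead.
Duty = ¥550,478.40 × 0% = ¥0.00.
Line 4 (6145.72, Ilon, 968 pairs, ¥91,137.20):
Base rate for 6145.72 is ¥0.64/pair.
Origin Ilon qualifies under the Pelara–Ilon agreement and 6145.72 is covered: preferential rate Free applies instead.
The additional-duty order on 6145.72 targets Casune, not Ilon; it does not apply.
Duty = ¥91,137.20 × 0% = ¥0.00.
Total = ¥83,624.36 + ¥192,623.26 + ¥0.00 + ¥0.00 = ¥276,247.62.

¥276,247.62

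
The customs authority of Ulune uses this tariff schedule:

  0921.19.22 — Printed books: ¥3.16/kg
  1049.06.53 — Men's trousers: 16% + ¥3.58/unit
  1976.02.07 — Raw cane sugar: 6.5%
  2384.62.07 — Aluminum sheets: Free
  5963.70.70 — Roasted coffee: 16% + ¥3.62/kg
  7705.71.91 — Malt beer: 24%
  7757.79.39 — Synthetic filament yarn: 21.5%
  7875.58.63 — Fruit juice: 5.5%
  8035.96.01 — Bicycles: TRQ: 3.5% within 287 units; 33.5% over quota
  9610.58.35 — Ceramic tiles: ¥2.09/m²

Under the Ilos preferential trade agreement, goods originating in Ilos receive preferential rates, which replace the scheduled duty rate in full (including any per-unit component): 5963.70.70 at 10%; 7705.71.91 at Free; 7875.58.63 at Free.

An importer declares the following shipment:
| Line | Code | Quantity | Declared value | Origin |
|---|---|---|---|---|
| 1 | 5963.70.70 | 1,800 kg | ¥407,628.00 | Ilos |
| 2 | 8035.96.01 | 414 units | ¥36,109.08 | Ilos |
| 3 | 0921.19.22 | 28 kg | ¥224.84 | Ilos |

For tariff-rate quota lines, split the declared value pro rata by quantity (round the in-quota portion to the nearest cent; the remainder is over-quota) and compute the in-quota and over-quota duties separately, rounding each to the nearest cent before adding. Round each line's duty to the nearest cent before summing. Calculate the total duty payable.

Line 1 (5963.70.70, Ilos, 1,800 kg, ¥407,628.00):
Base rate for 5963.70.70 is 16% + ¥3.62/kg.
Origin Ilos qualifies under the Ulune–Ilos agreement and 5963.70.70 is covered: preferential rate 10% applies instead.
Duty = ¥407,628.00 × 10% = ¥40,762.80.
Line 2 (8035.96.01, Ilos, 414 units, ¥36,109.08):
Code 8035.96.01 is under a tariff-rate quota (threshold 287 units). In-quota: 287 units at 3.5%; over-quota: 127 units at 33.5%.
Pro-rata value split: in-quota = ¥36,109.08 × 287/414 = ¥25,032.14; over-quota = ¥36,109.08 − ¥25,032.14 = ¥11,076.94.
In-quota duty = ¥25,032.14 × 3.5% = ¥876.12. Over-quota duty = ¥11,076.94 × 33.5% = ¥3,710.77.
Line duty = ¥876.12 + ¥3,710.77 = ¥4,586.89.
Line 3 (0921.19.22, Ilos, 28 kg, ¥224.84):
Base rate for 0921.19.22 is ¥3.16/kg.
Origin Ilos is the FTA partner but 0921.19.22 is not on the preference list; base rate stands.
Duty = 28 × ¥3.16 = ¥88.48.
Total = ¥40,762.80 + ¥4,586.89 + ¥88.48 = ¥45,438.17.

¥45,438.17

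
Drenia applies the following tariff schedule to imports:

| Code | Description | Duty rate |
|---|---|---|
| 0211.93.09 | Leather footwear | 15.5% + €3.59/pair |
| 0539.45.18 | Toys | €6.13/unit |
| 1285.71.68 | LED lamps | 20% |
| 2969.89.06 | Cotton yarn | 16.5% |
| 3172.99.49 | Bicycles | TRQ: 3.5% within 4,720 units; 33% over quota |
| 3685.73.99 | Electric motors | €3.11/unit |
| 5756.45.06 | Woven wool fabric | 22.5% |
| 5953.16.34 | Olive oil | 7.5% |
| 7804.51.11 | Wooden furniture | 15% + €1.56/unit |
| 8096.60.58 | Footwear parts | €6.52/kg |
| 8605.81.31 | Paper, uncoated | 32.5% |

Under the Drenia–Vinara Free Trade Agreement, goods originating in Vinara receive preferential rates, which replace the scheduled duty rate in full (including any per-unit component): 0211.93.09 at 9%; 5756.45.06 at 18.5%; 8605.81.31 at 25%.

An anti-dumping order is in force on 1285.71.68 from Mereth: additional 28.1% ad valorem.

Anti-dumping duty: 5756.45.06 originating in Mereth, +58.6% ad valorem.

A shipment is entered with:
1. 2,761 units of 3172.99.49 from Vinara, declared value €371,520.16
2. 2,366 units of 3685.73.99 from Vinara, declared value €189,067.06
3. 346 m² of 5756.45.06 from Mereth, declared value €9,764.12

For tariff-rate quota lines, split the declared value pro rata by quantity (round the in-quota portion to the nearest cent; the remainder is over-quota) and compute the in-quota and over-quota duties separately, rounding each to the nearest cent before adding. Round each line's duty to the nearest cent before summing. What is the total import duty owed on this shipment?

Line 1 (3172.99.49, Vinara, 2,761 units, €371,520.16):
Code 3172.99.49 is under a tariff-rate quota (threshold 4,720 units). Quantity 2,761 units is within the quota, so the in-quota rate 3.5% applies to the full value.
Duty = €371,520.16 × 3.5% = €13,003.21.
Line 2 (3685.73.99, Vinara, 2,366 units, €189,067.06):
Base rate for 3685.73.99 is €3.11/unit.
Origin Vinara is the FTA partner but 3685.73.99 is not on the preference list; base rate stands.
Duty = 2,366 × €3.11 = €7,358.26.
Line 3 (5756.45.06, Mereth, 346 m², €9,764.12):
Base rate for 5756.45.06 is 22.5%.
5756.45.06 has an FTA preferential rate, but origin Mereth is not Vinara; base rate stands.
Additional duty on 5756.45.06 from Mereth: +58.6%. Applied ad valorem rate: 22.5% + 58.6% = 81.1%.
Duty = €9,764.12 × 81.1% = €7,918.70.
Total = €13,003.21 + €7,358.26 + €7,918.70 = €28,280.17.

€28,280.17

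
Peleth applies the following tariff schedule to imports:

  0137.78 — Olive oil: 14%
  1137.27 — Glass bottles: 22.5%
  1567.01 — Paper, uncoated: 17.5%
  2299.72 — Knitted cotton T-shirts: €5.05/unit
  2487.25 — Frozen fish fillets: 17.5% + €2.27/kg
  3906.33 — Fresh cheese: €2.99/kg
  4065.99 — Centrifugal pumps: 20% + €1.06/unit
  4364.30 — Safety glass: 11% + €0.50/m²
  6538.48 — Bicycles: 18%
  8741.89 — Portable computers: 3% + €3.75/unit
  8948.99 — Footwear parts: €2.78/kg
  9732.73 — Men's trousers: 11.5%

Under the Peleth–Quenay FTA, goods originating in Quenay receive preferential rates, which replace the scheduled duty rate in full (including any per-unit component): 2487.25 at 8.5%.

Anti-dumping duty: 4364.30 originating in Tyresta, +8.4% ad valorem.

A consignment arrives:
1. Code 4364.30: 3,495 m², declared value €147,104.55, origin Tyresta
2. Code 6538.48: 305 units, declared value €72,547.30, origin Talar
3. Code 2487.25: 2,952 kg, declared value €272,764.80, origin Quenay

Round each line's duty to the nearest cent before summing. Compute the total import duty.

Line 1 (4364.30, Tyresta, 3,495 m², €147,104.55):
Base rate for 4364.30 is 11% + €0.50/m².
Additional duty on 4364.30 from Tyresta: +8.4%. Applied ad valorem rate: 11% + 8.4% = 19.4%.
Duty = €147,104.55 × 19.4% + 3,495 × €0.50 = €30,285.78.
Line 2 (6538.48, Talar, 305 units, €72,547.30):
Base rate for 6538.48 is 18%.
Duty = €72,547.30 × 18% = €13,058.51.
Line 3 (2487.25, Quenay, 2,952 kg, €272,764.80):
Base rate for 2487.25 is 17.5% + €2.27/kg.
Origin Quenay qualifies under the Peleth–Quenay agreement and 2487.25 is covered: preferential rate 8.5% applies instead.
Duty = €272,764.80 × 8.5% = €23,185.01.
Total = €30,285.78 + €13,058.51 + €23,185.01 = €66,529.30.

€66,529.30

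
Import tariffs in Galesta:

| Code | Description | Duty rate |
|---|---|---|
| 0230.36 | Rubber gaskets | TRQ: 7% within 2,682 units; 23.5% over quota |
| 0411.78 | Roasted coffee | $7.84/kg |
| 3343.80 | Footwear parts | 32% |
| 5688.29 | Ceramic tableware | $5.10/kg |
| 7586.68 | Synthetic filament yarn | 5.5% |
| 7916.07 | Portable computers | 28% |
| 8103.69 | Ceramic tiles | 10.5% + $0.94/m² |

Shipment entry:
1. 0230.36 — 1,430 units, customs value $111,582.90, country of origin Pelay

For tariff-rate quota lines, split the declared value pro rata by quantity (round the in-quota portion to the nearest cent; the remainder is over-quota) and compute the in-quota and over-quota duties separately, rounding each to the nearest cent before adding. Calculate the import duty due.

Line 1 (0230.36, Pelay, 1,430 units, $111,582.90):
Code 0230.36 is under a tariff-rate quota (threshold 2,682 units). Quantity 1,430 units is within the quota, so the in-quota rate 7% applies to the full value.
Duty = $111,582.90 × 7% = $7,810.80.

$7,810.80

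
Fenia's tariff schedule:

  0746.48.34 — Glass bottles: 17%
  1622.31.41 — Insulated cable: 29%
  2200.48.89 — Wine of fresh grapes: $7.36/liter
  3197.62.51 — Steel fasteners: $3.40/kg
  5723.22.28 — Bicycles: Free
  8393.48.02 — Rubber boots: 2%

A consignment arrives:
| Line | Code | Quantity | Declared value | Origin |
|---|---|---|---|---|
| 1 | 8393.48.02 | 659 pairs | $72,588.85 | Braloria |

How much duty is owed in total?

$1,451.78

Line 1 (8393.48.02, Braloria, 659 pairs, $72,588.85):
Base rate for 8393.48.02 is 2%.
Duty = $72,588.85 × 2% = $1,451.78.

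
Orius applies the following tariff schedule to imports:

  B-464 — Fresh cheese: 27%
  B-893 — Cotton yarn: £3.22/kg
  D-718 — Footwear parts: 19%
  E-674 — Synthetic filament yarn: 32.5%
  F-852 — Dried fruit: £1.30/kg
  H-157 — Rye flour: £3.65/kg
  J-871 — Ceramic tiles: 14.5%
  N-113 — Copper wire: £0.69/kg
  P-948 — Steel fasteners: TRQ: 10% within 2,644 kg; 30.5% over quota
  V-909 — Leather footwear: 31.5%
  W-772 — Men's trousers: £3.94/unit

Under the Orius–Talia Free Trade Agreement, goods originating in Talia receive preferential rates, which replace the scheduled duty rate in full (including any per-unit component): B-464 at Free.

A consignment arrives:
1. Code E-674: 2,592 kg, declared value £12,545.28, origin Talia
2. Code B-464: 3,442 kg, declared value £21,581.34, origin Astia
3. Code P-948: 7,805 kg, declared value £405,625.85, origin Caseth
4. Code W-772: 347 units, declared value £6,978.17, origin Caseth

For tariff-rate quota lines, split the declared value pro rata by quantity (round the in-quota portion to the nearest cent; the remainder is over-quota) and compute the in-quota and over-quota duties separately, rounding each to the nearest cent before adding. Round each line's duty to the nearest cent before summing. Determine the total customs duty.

Line 1 (E-674, Talia, 2,592 kg, £12,545.28):
Base rate for E-674 is 32.5%.
Origin Talia is the FTA partner but E-674 is not on the preference list; base rate stands.
Duty = £12,545.28 × 32.5% = £4,077.22.
Line 2 (B-464, Astia, 3,442 kg, £21,581.34):
Base rate for B-464 is 27%.
B-464 has an FTA preferential rate, but origin Astia is not Talia; base rate stands.
Duty = £21,581.34 × 27% = £5,826.96.
Line 3 (P-948, Caseth, 7,805 kg, £405,625.85):
Code P-948 is under a tariff-rate quota (threshold 2,644 kg). In-quota: 2,644 kg at 10%; over-quota: 5,161 kg at 30.5%.
Pro-rata value split: in-quota = £405,625.85 × 2,644/7,805 = £137,408.68; over-quota = £405,625.85 − £137,408.68 = £268,217.17.
In-quota duty = £137,408.68 × 10% = £13,740.87. Over-quota duty = £268,217.17 × 30.5% = £81,806.24.
Line duty = £13,740.87 + £81,806.24 = £95,547.11.
Line 4 (W-772, Caseth, 347 units, £6,978.17):
Base rate for W-772 is £3.94/unit.
Duty = 347 × £3.94 = £1,367.18.
Total = £4,077.22 + £5,826.96 + £95,547.11 + £1,367.18 = £106,818.47.

£106,818.47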